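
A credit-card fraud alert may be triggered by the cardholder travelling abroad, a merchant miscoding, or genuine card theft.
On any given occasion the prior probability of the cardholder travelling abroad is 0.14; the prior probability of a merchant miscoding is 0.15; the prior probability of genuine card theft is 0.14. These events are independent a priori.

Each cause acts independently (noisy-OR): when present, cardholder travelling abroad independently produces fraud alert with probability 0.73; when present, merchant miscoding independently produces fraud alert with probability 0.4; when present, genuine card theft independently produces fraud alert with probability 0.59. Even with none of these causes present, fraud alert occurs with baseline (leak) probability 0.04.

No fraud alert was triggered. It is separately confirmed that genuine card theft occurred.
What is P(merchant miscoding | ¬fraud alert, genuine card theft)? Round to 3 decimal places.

P(merchant miscoding | ¬fraud alert, genuine card theft) ≈ 0.096

Under noisy-OR, P(fraud alert | causes) = 1 − (1−0.04)·∏(1−qᵢ) over the active causes.
For the numerator, keep only merchant miscoding=true terms: 0.030465 + 0.001339 = 0.031804
The normalizing constant is 0.3936·0.86·0.85 + 0.23616·0.86·0.15 + 0.106272·0.14·0.85 + 0.063763·0.14·0.15 = 0.332172
P(merchant miscoding | ¬fraud alert, genuine card theft) = 0.031804/0.332172 ≈ 0.096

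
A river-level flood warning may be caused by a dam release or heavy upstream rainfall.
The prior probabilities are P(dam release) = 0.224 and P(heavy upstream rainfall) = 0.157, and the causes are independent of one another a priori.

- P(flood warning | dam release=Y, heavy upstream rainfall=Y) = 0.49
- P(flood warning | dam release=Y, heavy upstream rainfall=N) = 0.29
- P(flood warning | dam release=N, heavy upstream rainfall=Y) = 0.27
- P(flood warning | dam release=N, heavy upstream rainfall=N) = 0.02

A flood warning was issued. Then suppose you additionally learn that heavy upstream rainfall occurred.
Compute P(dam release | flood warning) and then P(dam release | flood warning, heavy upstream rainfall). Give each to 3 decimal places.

P(dam release | flood warning) ≈ 0.610; P(dam release | flood warning, heavy upstream rainfall) ≈ 0.344

Sum P(flood warning|·) weighted by the priors over the 4 (dam release, heavy upstream rainfall) configurations:
  P(flood warning) = 0.02·0.776·0.843 + 0.27·0.776·0.157 + 0.29·0.224·0.843 + 0.49·0.224·0.157
        = 0.013083 + 0.032895 + 0.054761 + 0.017232 = 0.117971
The terms with dam release present sum to 0.071993, so
  P(dam release | flood warning) = 0.071993 / 0.117971 ≈ 0.610

With the extra evidence:
Numerator (weight on configurations with dam release): 0.49×0.224 = 0.109760
The normalizing constant is 0.27×0.776 + 0.49×0.224 = 0.319280
Posterior = 0.109760 / 0.319280 ≈ 0.344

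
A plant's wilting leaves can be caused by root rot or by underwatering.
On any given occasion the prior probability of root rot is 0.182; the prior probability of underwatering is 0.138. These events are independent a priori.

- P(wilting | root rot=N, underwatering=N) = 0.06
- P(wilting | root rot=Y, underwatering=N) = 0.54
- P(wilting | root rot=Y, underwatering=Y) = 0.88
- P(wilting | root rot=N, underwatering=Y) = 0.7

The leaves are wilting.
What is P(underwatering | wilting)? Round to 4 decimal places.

Numerator (weight on configurations with underwatering): 0.079019 + 0.022102 = 0.101121
Normalizer over all consistent configurations: 0.06·0.818·0.862 + 0.7·0.818·0.138 + 0.54·0.182·0.862 + 0.88·0.182·0.138 = 0.228145
P(underwatering | wilting) = 0.101121/0.228145 ≈ 0.4432

P(underwatering | wilting) ≈ 0.4432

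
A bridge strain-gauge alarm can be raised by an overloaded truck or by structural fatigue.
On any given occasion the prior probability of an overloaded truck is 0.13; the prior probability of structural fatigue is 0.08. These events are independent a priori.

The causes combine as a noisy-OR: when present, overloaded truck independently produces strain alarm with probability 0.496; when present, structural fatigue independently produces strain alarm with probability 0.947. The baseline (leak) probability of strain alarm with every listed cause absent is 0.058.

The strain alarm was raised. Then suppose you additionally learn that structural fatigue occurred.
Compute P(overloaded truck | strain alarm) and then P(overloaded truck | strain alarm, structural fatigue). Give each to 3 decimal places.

Under noisy-OR, P(strain alarm | causes) = 1 − (1−0.058)·∏(1−qᵢ) over the active causes.
For the numerator, keep only overloaded truck=true terms: 0.062818 + 0.010138 = 0.072956
Denominator P(strain alarm): 0.058·0.87·0.92 + 0.950074·0.87·0.08 + 0.525232·0.13·0.92 + 0.974837·0.13·0.08 = 0.185504
P(overloaded truck | strain alarm) = 0.072956/0.185504 ≈ 0.393

With the extra evidence:
P(strain alarm | structural fatigue) = 0.950074*0.87 + 0.974837*0.13 = 0.826564 + 0.126729 = 0.953293
The overloaded truck-present share is 0.974837*0.13 = 0.126729.
P(overloaded truck | strain alarm, structural fatigue) = 0.126729 / 0.953293 ≈ 0.133
Conditioning on structural fatigue lowers the posterior on overloaded truck: the classic explaining-away effect in a common-effect structure.

P(overloaded truck | strain alarm) ≈ 0.393; P(overloaded truck | strain alarm, structural fatigue) ≈ 0.133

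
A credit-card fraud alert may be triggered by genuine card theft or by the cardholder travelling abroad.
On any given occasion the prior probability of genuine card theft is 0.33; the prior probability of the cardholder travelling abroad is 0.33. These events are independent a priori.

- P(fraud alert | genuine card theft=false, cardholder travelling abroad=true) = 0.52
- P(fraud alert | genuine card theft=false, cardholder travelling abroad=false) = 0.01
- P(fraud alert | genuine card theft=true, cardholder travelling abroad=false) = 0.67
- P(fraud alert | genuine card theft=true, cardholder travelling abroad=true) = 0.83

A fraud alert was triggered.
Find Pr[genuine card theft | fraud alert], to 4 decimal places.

Pr[genuine card theft | fraud alert] ≈ 0.6663

Weight on genuine card theft=true, given the evidence: 0.148137 + 0.090387 = 0.238524
Normalizer over all consistent configurations: 0.01×0.67×0.67 + 0.52×0.67×0.33 + 0.67×0.33×0.67 + 0.83×0.33×0.33 = 0.357985
Posterior = 0.238524 / 0.357985 ≈ 0.6663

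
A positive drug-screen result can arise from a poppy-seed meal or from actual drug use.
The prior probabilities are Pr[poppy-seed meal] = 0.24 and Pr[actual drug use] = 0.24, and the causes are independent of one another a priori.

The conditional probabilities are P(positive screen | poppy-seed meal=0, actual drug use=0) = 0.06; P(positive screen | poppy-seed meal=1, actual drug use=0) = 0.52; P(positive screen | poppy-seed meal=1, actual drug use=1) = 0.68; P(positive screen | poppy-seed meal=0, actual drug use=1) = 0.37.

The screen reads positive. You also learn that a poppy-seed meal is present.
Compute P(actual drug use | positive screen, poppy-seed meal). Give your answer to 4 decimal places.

P(actual drug use | positive screen, poppy-seed meal) ≈ 0.2923

P(positive screen | poppy-seed meal) = 0.52·0.76 + 0.68·0.24 = 0.395200 + 0.163200 = 0.558400
Of this, 0.163200 comes from 0.68·0.24 (the actual drug use=true cases).
Hence the posterior is 0.163200/0.558400 ≈ 0.2923.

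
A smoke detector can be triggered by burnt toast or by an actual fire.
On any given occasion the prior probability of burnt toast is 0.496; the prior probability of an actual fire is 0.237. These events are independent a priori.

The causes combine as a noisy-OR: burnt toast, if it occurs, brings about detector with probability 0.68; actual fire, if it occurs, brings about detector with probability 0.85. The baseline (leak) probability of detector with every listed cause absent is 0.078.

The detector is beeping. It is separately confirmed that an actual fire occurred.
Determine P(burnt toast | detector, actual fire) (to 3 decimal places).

P(burnt toast | detector, actual fire) ≈ 0.522

Under noisy-OR, P(detector | causes) = 1 − (1−0.078)·∏(1−qᵢ) over the active causes.
Weight on burnt toast=true, given the evidence: 0.955744·0.496 = 0.474049
The normalizing constant is 0.8617·0.504 + 0.955744·0.496 = 0.908346
P(burnt toast | detector, actual fire) = 0.474049/0.908346 ≈ 0.522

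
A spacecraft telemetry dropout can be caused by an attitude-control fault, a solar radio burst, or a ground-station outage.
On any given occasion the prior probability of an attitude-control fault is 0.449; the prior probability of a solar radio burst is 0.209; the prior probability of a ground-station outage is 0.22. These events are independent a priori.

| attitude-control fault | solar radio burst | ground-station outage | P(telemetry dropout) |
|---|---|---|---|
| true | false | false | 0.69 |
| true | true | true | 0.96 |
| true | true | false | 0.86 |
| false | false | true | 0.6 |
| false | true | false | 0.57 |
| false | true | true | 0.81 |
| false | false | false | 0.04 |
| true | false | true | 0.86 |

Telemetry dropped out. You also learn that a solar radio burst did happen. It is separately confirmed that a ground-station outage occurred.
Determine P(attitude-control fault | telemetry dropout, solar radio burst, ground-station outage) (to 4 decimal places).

Weight on attitude-control fault=true, given the evidence: 0.96·0.449 = 0.431040
Denominator P(telemetry dropout | solar radio burst, ground-station outage): 0.81·0.551 + 0.96·0.449 = 0.877350
P(attitude-control fault | telemetry dropout, solar radio burst, ground-station outage) = 0.431040/0.877350 ≈ 0.4913

P(attitude-control fault | telemetry dropout, solar radio burst, ground-station outage) ≈ 0.4913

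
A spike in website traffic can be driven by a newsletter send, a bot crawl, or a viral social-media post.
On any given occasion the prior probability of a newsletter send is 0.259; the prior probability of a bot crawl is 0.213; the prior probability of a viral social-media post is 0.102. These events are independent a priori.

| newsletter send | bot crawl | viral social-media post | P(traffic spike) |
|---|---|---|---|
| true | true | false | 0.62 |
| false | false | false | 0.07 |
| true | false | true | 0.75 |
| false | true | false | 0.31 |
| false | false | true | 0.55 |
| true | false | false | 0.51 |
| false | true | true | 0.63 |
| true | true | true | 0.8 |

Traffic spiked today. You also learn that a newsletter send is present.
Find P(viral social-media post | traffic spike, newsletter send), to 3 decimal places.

P(viral social-media post | traffic spike, newsletter send) ≈ 0.139

Sum P(traffic spike|·) weighted by the priors over the 4 (bot crawl, viral social-media post) configurations:
  P(traffic spike | newsletter send) = 0.51*0.787*0.898 + 0.75*0.787*0.102 + 0.62*0.213*0.898 + 0.8*0.213*0.102
        = 0.360430 + 0.060206 + 0.118590 + 0.017381 = 0.556607
The terms with viral social-media post present sum to 0.077587, so
  P(viral social-media post | traffic spike, newsletter send) = 0.077587 / 0.556607 ≈ 0.139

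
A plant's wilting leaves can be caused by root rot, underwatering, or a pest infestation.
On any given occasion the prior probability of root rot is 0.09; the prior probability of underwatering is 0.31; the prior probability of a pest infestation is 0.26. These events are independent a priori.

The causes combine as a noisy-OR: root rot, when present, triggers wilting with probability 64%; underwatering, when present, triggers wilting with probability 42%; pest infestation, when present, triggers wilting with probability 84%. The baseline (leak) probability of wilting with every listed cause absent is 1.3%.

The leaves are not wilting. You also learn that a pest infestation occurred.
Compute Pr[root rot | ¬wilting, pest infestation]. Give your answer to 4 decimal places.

Pr[root rot | ¬wilting, pest infestation] ≈ 0.0344

Under noisy-OR, P(wilting | causes) = 1 − (1−0.013)·∏(1−qᵢ) over the active causes.
Enumerate the 4 (root rot, underwatering) configurations and weight by the priors:
  P(¬wilting | pest infestation) = 0.15792×0.91×0.69 + 0.091594×0.91×0.31 + 0.056851×0.09×0.69 + 0.032974×0.09×0.31
        = 0.099158 + 0.025839 + 0.003530 + 0.000920 = 0.129447
Keeping only the root rot-present terms gives 0.004450, so
  P(root rot | ¬wilting, pest infestation) = 0.004450 / 0.129447 ≈ 0.0344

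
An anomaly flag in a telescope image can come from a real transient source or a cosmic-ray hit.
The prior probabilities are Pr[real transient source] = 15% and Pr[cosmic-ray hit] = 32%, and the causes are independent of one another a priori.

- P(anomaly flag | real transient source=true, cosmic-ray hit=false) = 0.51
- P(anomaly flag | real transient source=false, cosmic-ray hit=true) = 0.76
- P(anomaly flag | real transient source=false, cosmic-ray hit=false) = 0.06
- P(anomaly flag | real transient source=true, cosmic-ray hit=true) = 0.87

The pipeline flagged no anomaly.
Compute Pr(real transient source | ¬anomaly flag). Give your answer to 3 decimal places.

Pr(real transient source | ¬anomaly flag) ≈ 0.085

Weight on real transient source=true, given the evidence: 0.049980 + 0.006240 = 0.056220
Normalizer over all consistent configurations: 0.94*0.85*0.68 + 0.24*0.85*0.32 + 0.49*0.15*0.68 + 0.13*0.15*0.32 = 0.664820
P(real transient source | ¬anomaly flag) = 0.056220/0.664820 ≈ 0.085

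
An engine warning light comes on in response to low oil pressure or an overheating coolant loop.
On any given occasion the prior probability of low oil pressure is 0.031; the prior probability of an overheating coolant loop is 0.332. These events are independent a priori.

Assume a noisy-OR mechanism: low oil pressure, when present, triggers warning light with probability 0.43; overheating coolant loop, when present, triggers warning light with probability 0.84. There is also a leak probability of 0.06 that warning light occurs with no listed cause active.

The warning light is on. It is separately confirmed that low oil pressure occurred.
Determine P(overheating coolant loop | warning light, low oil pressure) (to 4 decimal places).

Under noisy-OR, P(warning light | causes) = 1 − (1−0.06)·∏(1−qᵢ) over the active causes.
By total probability over both values of overheating coolant loop:
  P(warning light | low oil pressure) = 0.4642*0.668 + 0.914272*0.332
        = 0.310086 + 0.303538 = 0.613624
The terms with overheating coolant loop present sum to 0.303538, so
  P(overheating coolant loop | warning light, low oil pressure) = 0.303538 / 0.613624 ≈ 0.4947

P(overheating coolant loop | warning light, low oil pressure) ≈ 0.4947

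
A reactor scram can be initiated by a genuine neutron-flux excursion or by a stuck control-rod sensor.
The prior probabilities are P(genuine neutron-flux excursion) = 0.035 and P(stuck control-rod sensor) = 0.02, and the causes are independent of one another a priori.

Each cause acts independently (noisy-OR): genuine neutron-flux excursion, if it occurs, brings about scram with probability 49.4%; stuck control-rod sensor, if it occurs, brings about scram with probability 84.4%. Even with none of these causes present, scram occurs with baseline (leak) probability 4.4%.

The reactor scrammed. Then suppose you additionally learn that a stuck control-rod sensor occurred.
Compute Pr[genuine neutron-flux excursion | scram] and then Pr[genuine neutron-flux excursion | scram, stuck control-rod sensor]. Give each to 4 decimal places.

Pr[genuine neutron-flux excursion | scram] ≈ 0.2403; Pr[genuine neutron-flux excursion | scram, stuck control-rod sensor] ≈ 0.0379

Under noisy-OR, P(scram | causes) = 1 − (1−0.044)·∏(1−qᵢ) over the active causes.
Sum P(scram|·) weighted by the priors over the 4 (genuine neutron-flux excursion, stuck control-rod sensor) configurations:
  P(scram) = 0.044·0.965·0.98 + 0.850864·0.965·0.02 + 0.516264·0.035·0.98 + 0.924537·0.035·0.02
        = 0.041611 + 0.016422 + 0.017708 + 0.000647 = 0.076388
Configurations with genuine neutron-flux excursion contribute 0.018355, so
  P(genuine neutron-flux excursion | scram) = 0.018355 / 0.076388 ≈ 0.2403

Now also conditioning on stuck control-rod sensor=true:
P(scram | stuck control-rod sensor) = 0.850864·0.965 + 0.924537·0.035 = 0.821084 + 0.032359 = 0.853443
The genuine neutron-flux excursion-present share is 0.924537·0.035 = 0.032359.
Hence the posterior is 0.032359/0.853443 ≈ 0.0379.
— stuck control-rod sensor explains away the evidence for genuine neutron-flux excursion.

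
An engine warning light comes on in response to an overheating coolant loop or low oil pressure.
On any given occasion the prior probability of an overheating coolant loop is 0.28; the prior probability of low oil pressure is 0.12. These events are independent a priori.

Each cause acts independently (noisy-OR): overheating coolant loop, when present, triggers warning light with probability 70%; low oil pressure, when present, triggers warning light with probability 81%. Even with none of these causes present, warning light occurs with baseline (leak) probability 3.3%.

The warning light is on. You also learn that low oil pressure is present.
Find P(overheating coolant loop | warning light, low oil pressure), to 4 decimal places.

P(overheating coolant loop | warning light, low oil pressure) ≈ 0.3104

Under noisy-OR, P(warning light | causes) = 1 − (1−0.033)·∏(1−qᵢ) over the active causes.
For the numerator, keep only overheating coolant loop=true terms: 0.944881·0.28 = 0.264567
Denominator P(warning light | low oil pressure): 0.81627·0.72 + 0.944881·0.28 = 0.852281
Posterior = 0.264567 / 0.852281 ≈ 0.3104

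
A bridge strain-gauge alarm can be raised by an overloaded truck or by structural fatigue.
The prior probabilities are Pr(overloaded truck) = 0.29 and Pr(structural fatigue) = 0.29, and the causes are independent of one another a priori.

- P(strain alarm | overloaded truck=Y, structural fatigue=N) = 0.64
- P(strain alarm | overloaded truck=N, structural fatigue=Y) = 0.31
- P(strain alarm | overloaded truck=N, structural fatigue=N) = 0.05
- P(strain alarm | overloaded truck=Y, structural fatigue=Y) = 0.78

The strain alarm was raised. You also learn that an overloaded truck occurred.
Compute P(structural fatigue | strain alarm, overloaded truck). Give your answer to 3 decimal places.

By total probability over both values of structural fatigue:
  P(strain alarm | overloaded truck) = 0.64×0.71 + 0.78×0.29
        = 0.454400 + 0.226200 = 0.680600
Keeping only the structural fatigue-present terms gives 0.226200, so
  P(structural fatigue | strain alarm, overloaded truck) = 0.226200 / 0.680600 ≈ 0.332

P(structural fatigue | strain alarm, overloaded truck) ≈ 0.332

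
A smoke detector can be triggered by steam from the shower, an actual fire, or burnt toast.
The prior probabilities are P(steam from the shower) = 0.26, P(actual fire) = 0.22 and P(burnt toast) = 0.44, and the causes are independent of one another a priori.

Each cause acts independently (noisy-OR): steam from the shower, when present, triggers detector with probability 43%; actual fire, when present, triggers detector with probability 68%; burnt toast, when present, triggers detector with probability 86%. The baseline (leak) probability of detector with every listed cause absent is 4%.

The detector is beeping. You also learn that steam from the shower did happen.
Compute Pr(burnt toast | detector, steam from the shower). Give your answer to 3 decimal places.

Pr(burnt toast | detector, steam from the shower) ≈ 0.579

Under noisy-OR, P(detector | causes) = 1 − (1−0.04)·∏(1−qᵢ) over the active causes.
Weight on burnt toast=true, given the evidence: 0.316908 + 0.094427 = 0.411335
Normalizer over all consistent configurations: 0.4528·0.78·0.56 + 0.923392·0.78·0.44 + 0.824896·0.22·0.56 + 0.975485·0.22·0.44 = 0.710745
P(burnt toast | detector, steam from the shower) = 0.411335/0.710745 ≈ 0.579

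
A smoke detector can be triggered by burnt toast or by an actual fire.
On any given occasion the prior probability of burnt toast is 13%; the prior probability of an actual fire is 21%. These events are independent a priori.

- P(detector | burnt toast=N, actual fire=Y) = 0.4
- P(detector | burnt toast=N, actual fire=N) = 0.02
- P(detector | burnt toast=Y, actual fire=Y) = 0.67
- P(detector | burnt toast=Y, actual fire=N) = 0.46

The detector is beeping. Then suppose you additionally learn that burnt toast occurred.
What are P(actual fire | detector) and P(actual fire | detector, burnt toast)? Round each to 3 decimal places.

P(actual fire | detector) ≈ 0.600; P(actual fire | detector, burnt toast) ≈ 0.279

Numerator (weight on configurations with actual fire): 0.073080 + 0.018291 = 0.091371
The normalizing constant is 0.02×0.87×0.79 + 0.4×0.87×0.21 + 0.46×0.13×0.79 + 0.67×0.13×0.21 = 0.152359
Posterior = 0.091371 / 0.152359 ≈ 0.600

Now also conditioning on burnt toast=true:
Sum P(detector|·) weighted by the priors over both values of actual fire:
  P(detector | burnt toast) = 0.46·0.79 + 0.67·0.21
        = 0.363400 + 0.140700 = 0.504100
Keeping only the actual fire-present terms gives 0.140700, so
  P(actual fire | detector, burnt toast) = 0.140700 / 0.504100 ≈ 0.279
The drop from 0.600 to 0.279 is the explaining-away (discounting) effect.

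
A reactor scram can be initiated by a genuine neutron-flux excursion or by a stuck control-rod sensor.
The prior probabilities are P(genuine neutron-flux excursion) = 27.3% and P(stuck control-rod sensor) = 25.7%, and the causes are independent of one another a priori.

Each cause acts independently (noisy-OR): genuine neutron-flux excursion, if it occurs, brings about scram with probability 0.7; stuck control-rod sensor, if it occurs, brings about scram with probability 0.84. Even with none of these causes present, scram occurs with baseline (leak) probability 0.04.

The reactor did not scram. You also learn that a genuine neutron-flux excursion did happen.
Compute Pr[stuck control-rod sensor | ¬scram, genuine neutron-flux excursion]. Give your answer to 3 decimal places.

Pr[stuck control-rod sensor | ¬scram, genuine neutron-flux excursion] ≈ 0.052

Under noisy-OR, P(scram | causes) = 1 − (1−0.04)·∏(1−qᵢ) over the active causes.
P(¬scram | genuine neutron-flux excursion) = 0.288×0.743 + 0.04608×0.257 = 0.213984 + 0.011843 = 0.225827
Of this, 0.011843 comes from 0.04608×0.257 (the stuck control-rod sensor=true cases).
So P(stuck control-rod sensor | ¬scram, genuine neutron-flux excursion) = 0.011843/0.225827 ≈ 0.052.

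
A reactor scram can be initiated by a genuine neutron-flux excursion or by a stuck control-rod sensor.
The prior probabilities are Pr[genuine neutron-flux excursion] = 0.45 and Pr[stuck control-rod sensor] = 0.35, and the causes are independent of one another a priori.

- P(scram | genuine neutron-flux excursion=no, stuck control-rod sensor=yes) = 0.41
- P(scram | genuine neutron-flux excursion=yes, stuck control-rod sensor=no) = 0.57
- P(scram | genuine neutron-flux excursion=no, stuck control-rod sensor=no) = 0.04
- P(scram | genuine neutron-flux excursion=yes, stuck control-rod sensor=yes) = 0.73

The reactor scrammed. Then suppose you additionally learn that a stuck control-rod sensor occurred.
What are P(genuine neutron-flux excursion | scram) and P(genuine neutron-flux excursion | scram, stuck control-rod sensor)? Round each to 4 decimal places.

P(genuine neutron-flux excursion | scram) ≈ 0.7514; P(genuine neutron-flux excursion | scram, stuck control-rod sensor) ≈ 0.5930

For the numerator, keep only genuine neutron-flux excursion=true terms: 0.166725 + 0.114975 = 0.281700
Denominator P(scram): 0.04*0.55*0.65 + 0.41*0.55*0.35 + 0.57*0.45*0.65 + 0.73*0.45*0.35 = 0.374925
P(genuine neutron-flux excursion | scram) = 0.281700/0.374925 ≈ 0.7514

Now condition on the additional information:
Enumerate both values of genuine neutron-flux excursion and weight by the priors:
  P(scram | stuck control-rod sensor) = 0.41*0.55 + 0.73*0.45
        = 0.225500 + 0.328500 = 0.554000
The terms with genuine neutron-flux excursion present sum to 0.328500, so
  P(genuine neutron-flux excursion | scram, stuck control-rod sensor) = 0.328500 / 0.554000 ≈ 0.5930
Conditioning on stuck control-rod sensor lowers the posterior on genuine neutron-flux excursion: the classic explaining-away effect in a common-effect structure.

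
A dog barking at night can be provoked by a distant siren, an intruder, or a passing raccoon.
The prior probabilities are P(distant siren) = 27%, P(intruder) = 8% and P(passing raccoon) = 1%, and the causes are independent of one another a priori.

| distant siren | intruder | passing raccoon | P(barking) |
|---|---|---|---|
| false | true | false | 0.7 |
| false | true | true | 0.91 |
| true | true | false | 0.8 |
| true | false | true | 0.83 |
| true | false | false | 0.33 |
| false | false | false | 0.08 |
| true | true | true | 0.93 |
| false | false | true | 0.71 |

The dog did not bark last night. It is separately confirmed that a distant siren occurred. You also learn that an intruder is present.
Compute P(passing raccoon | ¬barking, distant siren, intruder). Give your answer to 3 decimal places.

P(passing raccoon | ¬barking, distant siren, intruder) ≈ 0.004

For the numerator, keep only passing raccoon=true terms: 0.07·0.01 = 0.000700
The normalizing constant is 0.2·0.99 + 0.07·0.01 = 0.198700
Posterior = 0.000700 / 0.198700 ≈ 0.004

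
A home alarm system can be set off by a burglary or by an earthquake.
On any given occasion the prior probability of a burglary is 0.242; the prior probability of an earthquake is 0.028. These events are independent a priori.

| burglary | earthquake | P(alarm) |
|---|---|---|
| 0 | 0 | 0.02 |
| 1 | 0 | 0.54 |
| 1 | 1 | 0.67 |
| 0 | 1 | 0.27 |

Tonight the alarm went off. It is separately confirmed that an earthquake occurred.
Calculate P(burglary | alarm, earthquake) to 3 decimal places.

P(burglary | alarm, earthquake) ≈ 0.442

Weight on burglary=true, given the evidence: 0.67×0.242 = 0.162140
Denominator P(alarm | earthquake): 0.27×0.758 + 0.67×0.242 = 0.366800
P(burglary | alarm, earthquake) = 0.162140/0.366800 ≈ 0.442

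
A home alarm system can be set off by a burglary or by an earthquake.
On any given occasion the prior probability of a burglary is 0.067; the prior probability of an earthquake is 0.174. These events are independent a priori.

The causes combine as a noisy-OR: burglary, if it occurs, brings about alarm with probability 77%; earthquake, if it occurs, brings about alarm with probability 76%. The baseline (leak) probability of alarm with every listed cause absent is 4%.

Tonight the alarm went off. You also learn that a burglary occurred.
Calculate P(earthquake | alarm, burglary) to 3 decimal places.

P(earthquake | alarm, burglary) ≈ 0.204

Under noisy-OR, P(alarm | causes) = 1 − (1−0.04)·∏(1−qᵢ) over the active causes.
By total probability over both values of earthquake:
  P(alarm | burglary) = 0.7792×0.826 + 0.947008×0.174
        = 0.643619 + 0.164779 = 0.808398
Keeping only the earthquake-present terms gives 0.164779, so
  P(earthquake | alarm, burglary) = 0.164779 / 0.808398 ≈ 0.204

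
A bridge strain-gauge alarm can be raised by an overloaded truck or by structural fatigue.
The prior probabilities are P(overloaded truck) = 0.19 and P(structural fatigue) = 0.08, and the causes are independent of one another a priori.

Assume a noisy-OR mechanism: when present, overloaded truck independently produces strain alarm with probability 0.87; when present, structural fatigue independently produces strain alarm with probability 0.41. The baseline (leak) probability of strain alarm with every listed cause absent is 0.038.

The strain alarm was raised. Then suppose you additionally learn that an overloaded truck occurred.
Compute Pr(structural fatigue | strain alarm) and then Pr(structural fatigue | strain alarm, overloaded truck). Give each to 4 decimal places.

Under noisy-OR, P(strain alarm | causes) = 1 − (1−0.038)·∏(1−qᵢ) over the active causes.
Enumerate the 4 (overloaded truck, structural fatigue) configurations and weight by the priors:
  P(strain alarm) = 0.038*0.81*0.92 + 0.43242*0.81*0.08 + 0.87494*0.19*0.92 + 0.926215*0.19*0.08
        = 0.028318 + 0.028021 + 0.152940 + 0.014078 = 0.223357
Keeping only the structural fatigue-present terms gives 0.042099, so
  P(structural fatigue | strain alarm) = 0.042099 / 0.223357 ≈ 0.1885

Now condition on the additional information:
Numerator (weight on configurations with structural fatigue): 0.926215·0.08 = 0.074097
Denominator P(strain alarm | overloaded truck): 0.87494·0.92 + 0.926215·0.08 = 0.879042
Posterior = 0.074097 / 0.879042 ≈ 0.0843
This is intercausal reasoning (explaining away): once overloaded truck accounts for the strain alarm, structural fatigue becomes less likely.

Pr(structural fatigue | strain alarm) ≈ 0.1885; Pr(structural fatigue | strain alarm, overloaded truck) ≈ 0.0843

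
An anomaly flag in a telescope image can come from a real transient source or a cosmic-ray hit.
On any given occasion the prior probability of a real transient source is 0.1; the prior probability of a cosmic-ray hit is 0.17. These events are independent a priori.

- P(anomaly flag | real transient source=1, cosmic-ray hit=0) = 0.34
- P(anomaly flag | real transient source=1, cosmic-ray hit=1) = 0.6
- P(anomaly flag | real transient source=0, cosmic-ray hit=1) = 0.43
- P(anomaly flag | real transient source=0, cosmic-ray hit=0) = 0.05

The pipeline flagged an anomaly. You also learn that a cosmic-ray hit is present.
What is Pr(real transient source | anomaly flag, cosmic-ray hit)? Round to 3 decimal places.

Numerator (weight on configurations with real transient source): 0.6×0.1 = 0.060000
Denominator P(anomaly flag | cosmic-ray hit): 0.43×0.9 + 0.6×0.1 = 0.447000
Posterior = 0.060000 / 0.447000 ≈ 0.134

Pr(real transient source | anomaly flag, cosmic-ray hit) ≈ 0.134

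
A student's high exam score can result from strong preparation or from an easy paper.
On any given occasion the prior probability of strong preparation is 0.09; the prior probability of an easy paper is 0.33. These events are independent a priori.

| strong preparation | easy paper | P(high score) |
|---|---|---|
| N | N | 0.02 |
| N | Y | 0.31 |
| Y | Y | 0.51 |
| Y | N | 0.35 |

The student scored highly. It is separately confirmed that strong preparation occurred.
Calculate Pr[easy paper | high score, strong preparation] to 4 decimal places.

Pr[easy paper | high score, strong preparation] ≈ 0.4178

Weight on easy paper=true, given the evidence: 0.51×0.33 = 0.168300
Denominator P(high score | strong preparation): 0.35×0.67 + 0.51×0.33 = 0.402800
Posterior = 0.168300 / 0.402800 ≈ 0.4178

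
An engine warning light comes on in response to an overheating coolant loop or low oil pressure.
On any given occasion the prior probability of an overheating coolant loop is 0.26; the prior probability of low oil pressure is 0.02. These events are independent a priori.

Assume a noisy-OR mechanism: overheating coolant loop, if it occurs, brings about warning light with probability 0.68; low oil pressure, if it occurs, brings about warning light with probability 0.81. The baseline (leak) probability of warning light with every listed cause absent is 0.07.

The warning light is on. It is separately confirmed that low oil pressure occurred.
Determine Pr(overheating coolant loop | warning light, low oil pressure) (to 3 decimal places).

Pr(overheating coolant loop | warning light, low oil pressure) ≈ 0.287

Under noisy-OR, P(warning light | causes) = 1 − (1−0.07)·∏(1−qᵢ) over the active causes.
Numerator (weight on configurations with overheating coolant loop): 0.943456×0.26 = 0.245299
Normalizer over all consistent configurations: 0.8233×0.74 + 0.943456×0.26 = 0.854541
Posterior = 0.245299 / 0.854541 ≈ 0.287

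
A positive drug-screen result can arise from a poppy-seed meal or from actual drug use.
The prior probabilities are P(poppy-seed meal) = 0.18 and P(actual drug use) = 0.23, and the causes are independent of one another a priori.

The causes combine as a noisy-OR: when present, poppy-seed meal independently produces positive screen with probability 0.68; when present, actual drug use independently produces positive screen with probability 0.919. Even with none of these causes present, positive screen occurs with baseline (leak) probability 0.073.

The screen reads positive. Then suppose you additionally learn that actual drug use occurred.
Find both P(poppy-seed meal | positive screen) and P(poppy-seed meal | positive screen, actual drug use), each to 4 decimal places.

Under noisy-OR, P(positive screen | causes) = 1 − (1−0.073)·∏(1−qᵢ) over the active causes.
Sum P(positive screen|·) weighted by the priors over the 4 (poppy-seed meal, actual drug use) configurations:
  P(positive screen) = 0.073*0.82*0.77 + 0.924913*0.82*0.23 + 0.70336*0.18*0.77 + 0.975972*0.18*0.23
        = 0.046092 + 0.174439 + 0.097486 + 0.040405 = 0.358422
Configurations with poppy-seed meal contribute 0.137891, so
  P(poppy-seed meal | positive screen) = 0.137891 / 0.358422 ≈ 0.3847

Now also conditioning on actual drug use=true:
P(positive screen | actual drug use) = 0.924913×0.82 + 0.975972×0.18 = 0.758429 + 0.175675 = 0.934104
The poppy-seed meal-present share is 0.975972×0.18 = 0.175675.
Hence the posterior is 0.175675/0.934104 ≈ 0.1881.

P(poppy-seed meal | positive screen) ≈ 0.3847; P(poppy-seed meal | positive screen, actual drug use) ≈ 0.1881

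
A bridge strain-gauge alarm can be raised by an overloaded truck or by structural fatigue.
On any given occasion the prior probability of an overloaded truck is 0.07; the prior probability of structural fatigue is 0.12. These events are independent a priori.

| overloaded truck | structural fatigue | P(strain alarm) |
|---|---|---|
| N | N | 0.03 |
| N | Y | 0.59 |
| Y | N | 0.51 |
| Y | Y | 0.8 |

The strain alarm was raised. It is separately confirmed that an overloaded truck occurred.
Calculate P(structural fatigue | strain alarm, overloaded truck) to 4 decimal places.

P(strain alarm | overloaded truck) = 0.51*0.88 + 0.8*0.12 = 0.448800 + 0.096000 = 0.544800
Of this, 0.096000 comes from 0.8*0.12 (the structural fatigue=true cases).
So P(structural fatigue | strain alarm, overloaded truck) = 0.096000/0.544800 ≈ 0.1762.

P(structural fatigue | strain alarm, overloaded truck) ≈ 0.1762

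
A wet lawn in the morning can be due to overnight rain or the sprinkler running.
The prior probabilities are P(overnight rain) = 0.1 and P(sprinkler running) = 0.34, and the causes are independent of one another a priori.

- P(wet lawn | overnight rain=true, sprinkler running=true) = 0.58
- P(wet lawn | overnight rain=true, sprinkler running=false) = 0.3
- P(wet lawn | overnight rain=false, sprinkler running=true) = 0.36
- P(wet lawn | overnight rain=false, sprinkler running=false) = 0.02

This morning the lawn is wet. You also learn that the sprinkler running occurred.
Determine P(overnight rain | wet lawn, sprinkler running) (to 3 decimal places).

Weight on overnight rain=true, given the evidence: 0.58·0.1 = 0.058000
The normalizing constant is 0.36·0.9 + 0.58·0.1 = 0.382000
Posterior = 0.058000 / 0.382000 ≈ 0.152

P(overnight rain | wet lawn, sprinkler running) ≈ 0.152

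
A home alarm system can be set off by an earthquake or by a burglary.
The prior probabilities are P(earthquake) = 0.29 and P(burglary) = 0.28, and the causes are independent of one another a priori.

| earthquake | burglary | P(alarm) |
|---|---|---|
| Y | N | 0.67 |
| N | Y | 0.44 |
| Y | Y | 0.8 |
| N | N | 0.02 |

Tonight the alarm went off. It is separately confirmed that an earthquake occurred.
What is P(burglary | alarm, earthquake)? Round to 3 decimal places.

P(burglary | alarm, earthquake) ≈ 0.317

Numerator (weight on configurations with burglary): 0.8·0.28 = 0.224000
Denominator P(alarm | earthquake): 0.67·0.72 + 0.8·0.28 = 0.706400
P(burglary | alarm, earthquake) = 0.224000/0.706400 ≈ 0.317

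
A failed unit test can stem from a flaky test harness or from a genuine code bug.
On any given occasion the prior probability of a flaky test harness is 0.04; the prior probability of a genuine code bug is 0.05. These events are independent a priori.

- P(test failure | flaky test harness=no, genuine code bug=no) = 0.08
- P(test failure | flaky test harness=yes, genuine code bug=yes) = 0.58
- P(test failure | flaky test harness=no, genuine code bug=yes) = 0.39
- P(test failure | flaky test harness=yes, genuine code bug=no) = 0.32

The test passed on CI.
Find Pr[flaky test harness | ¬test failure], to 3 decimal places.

Pr[flaky test harness | ¬test failure] ≈ 0.030

Enumerate the 4 (flaky test harness, genuine code bug) configurations and weight by the priors:
  P(¬test failure) = 0.92×0.96×0.95 + 0.61×0.96×0.05 + 0.68×0.04×0.95 + 0.42×0.04×0.05
        = 0.839040 + 0.029280 + 0.025840 + 0.000840 = 0.895000
The terms with flaky test harness present sum to 0.026680, so
  P(flaky test harness | ¬test failure) = 0.026680 / 0.895000 ≈ 0.030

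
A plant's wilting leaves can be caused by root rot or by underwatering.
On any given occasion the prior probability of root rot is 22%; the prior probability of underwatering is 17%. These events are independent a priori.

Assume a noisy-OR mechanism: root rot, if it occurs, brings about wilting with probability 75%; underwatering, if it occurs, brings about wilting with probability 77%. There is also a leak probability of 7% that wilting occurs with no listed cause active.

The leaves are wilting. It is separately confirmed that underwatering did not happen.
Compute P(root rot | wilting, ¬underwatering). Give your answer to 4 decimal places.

P(root rot | wilting, ¬underwatering) ≈ 0.7557

Under noisy-OR, P(wilting | causes) = 1 − (1−0.07)·∏(1−qᵢ) over the active causes.
Weight on root rot=true, given the evidence: 0.7675×0.22 = 0.168850
The normalizing constant is 0.07×0.78 + 0.7675×0.22 = 0.223450
Posterior = 0.168850 / 0.223450 ≈ 0.7557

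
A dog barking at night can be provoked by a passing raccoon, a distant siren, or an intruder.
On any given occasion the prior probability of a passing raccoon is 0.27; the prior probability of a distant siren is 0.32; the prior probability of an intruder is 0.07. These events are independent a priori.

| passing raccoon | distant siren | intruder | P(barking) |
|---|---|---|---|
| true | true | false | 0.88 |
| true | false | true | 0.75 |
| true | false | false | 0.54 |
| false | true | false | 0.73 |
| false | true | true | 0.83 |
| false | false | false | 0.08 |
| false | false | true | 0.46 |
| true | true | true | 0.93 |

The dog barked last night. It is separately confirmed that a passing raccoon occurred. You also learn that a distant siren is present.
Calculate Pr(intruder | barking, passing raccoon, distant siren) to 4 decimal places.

Pr(intruder | barking, passing raccoon, distant siren) ≈ 0.0737

Weight on intruder=true, given the evidence: 0.93·0.07 = 0.065100
Denominator P(barking | passing raccoon, distant siren): 0.88·0.93 + 0.93·0.07 = 0.883500
Posterior = 0.065100 / 0.883500 ≈ 0.0737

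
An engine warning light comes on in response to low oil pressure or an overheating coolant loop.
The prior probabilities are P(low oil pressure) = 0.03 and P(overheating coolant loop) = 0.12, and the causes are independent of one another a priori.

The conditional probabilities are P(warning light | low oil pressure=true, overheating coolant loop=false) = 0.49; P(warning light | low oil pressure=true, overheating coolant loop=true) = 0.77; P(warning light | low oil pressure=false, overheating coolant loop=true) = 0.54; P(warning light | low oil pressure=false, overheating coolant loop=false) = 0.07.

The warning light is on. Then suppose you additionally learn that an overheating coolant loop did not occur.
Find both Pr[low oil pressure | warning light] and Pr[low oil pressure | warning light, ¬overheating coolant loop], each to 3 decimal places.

P(warning light) = 0.07·0.97·0.88 + 0.54·0.97·0.12 + 0.49·0.03·0.88 + 0.77·0.03·0.12 = 0.059752 + 0.062856 + 0.012936 + 0.002772 = 0.138316
Of this, 0.015708 comes from 0.012936 + 0.002772 (the low oil pressure=true cases).
P(low oil pressure | warning light) = 0.015708 / 0.138316 ≈ 0.114

With the extra evidence:
Weight on low oil pressure=true, given the evidence: 0.49×0.03 = 0.014700
The normalizing constant is 0.07×0.97 + 0.49×0.03 = 0.082600
P(low oil pressure | warning light, ¬overheating coolant loop) = 0.014700/0.082600 ≈ 0.178

Pr[low oil pressure | warning light] ≈ 0.114; Pr[low oil pressure | warning light, ¬overheating coolant loop] ≈ 0.178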